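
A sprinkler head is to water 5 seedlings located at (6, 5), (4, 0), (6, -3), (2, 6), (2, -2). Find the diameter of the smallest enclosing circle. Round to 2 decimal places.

9.85

By Welzl's lemma the MEC is supported by two points (diametrically opposite) or three points (on a circumcircle).
The farthest pair is (6, -3)–(2, 6) with squared distance 97. The circle on this segment as diameter has centre (4, 1.5) and r² = 97/4 = 24.25.
Check (6, 5): distance² to centre = 16.25 ≤ 24.25, so it lies inside.
All remaining points lie in this disk, and no smaller disk contains both endpoints, so this is the minimum enclosing circle.
Diameter = 2r = 2√(24.25) ≈ 9.85.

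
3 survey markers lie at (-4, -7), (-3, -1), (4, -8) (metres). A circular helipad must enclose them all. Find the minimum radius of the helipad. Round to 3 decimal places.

Call the three points A, B, C in the order given.
Side lengths²: AB² = 37, AC² = 65, BC² = 98.
Since BC² = 98 < 65 + 37 = 102, the triangle is acute, so the smallest enclosing circle is the circumcircle.
Circumcentre = (5/14, -65/14), r² = 2405/98.
r = √(2405/98) ≈ 4.954.

4.954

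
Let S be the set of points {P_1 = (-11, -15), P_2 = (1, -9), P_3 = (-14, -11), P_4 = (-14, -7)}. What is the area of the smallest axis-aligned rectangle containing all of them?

x ranges over [-14, 1], width 15.
y ranges over [-15, -7], height 8.
Area = 15 × 8 = 120.

120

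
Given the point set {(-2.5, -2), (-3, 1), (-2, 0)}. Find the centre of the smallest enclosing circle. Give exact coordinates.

Call the three points A, B, C in the order given.
Side lengths²: AB² = 9.25, AC² = 4.25, BC² = 2.
Since AB² = 9.25 ≥ 4.25 + 2 = 6.25, the angle opposite AB is not acute, so the smallest enclosing circle has AB as diameter.
Centre = midpoint of AB = (-2.75, -0.5), r² = 9.25/4 = 2.3125.
Centre = (-2.75, -0.5).

(-2.75, -0.5)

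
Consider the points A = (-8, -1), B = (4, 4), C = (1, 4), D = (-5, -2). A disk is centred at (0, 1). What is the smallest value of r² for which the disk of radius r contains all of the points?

The required radius is the distance from (0, 1) to the farthest point.
Squared distances: 68, 25, 10, 34.
Maximum is 68, attained at A.

68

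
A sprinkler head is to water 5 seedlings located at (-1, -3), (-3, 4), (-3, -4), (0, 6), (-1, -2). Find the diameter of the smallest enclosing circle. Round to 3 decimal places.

10.440

By Welzl's lemma the MEC is supported by two points (diametrically opposite) or three points (on a circumcircle).
The farthest pair is (-3, -4)–(0, 6) with squared distance 109. The circle on this segment as diameter has centre (-1.5, 1) and r² = 109/4 = 27.25.
Check (-1, -3): distance² to centre = 16.25 ≤ 27.25, so it lies inside.
All remaining points lie in this disk, and no smaller disk contains both endpoints, so this is the minimum enclosing circle.
Diameter = 2r = 2√(27.25) ≈ 10.440.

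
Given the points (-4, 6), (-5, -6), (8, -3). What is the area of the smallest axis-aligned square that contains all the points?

The bounding box has width 13 and height 12.
An axis-aligned square enclosing the set must have side ≥ max(width, height).
So the minimum side is max(13, 12) = 13.
Area = 13² = 169.

169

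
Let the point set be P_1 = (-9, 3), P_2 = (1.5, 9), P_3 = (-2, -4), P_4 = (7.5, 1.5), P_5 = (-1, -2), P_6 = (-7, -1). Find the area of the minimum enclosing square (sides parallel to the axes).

272.25

The bounding box has width 16.5 and height 13.
An axis-aligned square enclosing the set must have side ≥ max(width, height).
So the minimum side is max(16.5, 13) = 16.5.
Area = 16.5² = 272.25.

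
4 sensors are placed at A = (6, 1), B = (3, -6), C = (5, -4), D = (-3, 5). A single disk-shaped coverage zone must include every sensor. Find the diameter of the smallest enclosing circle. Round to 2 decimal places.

The minimum enclosing circle of a finite set is fixed by two of the points (as a diameter) or three (as a circumcircle).
The farthest pair is B–D with squared distance 157. The circle on this segment as diameter has centre (0, -0.5) and r² = 157/4 = 39.25.
Check A: distance² to centre = 38.25 ≤ 39.25, so it lies inside.
All remaining points lie in this disk, and no smaller disk contains both endpoints, so this is the minimum enclosing circle.
Diameter = 2r = 2√(39.25) ≈ 12.53.

12.53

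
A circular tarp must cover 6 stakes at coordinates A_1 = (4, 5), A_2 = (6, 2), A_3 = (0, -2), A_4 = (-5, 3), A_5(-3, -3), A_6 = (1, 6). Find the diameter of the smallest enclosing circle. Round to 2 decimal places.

11.24

A smallest enclosing disk is always determined by at most three of the input points on its boundary.
The minimum enclosing circle is determined by three boundary points: A_2, A_4, A_5.
Their circumcentre is (0.40625, 1.46875) with r² = 31.572265625.
The farthest remaining point A_1 is at distance² 25.384765625 ≤ 31.572265625.
Diameter = 2r = 2√(31.572265625) ≈ 11.24.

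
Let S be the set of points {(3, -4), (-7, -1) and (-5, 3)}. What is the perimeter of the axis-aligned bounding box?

34

Width = max x − min x = 3 − (-7) = 10.
Height = max y − min y = 3 − (-4) = 7.
Perimeter = 2(10 + 7) = 34.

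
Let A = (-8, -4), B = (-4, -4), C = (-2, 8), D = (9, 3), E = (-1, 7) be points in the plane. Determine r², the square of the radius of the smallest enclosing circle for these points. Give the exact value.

84.5

A smallest enclosing disk is always determined by at most three of the input points on its boundary.
The farthest pair is A–D with squared distance 338. The circle on this segment as diameter has centre (0.5, -0.5) and r² = 338/4 = 84.5.
Check B: distance² to centre = 32.5 ≤ 84.5, so it lies inside.
All remaining points lie in this disk, and no smaller disk contains both endpoints, so this is the minimum enclosing circle.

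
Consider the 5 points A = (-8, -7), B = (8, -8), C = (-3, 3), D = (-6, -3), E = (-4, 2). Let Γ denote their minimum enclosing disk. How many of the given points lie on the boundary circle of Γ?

3

A smallest enclosing disk is always determined by at most three of the input points on its boundary.
The minimum enclosing circle is determined by three boundary points: A, B, C.
Their circumcentre is (1/6, -29/6) with r² = 1285/18.
The farthest remaining point E is at distance² 1153/18 ≤ 1285/18.
The points at distance exactly r from the centre are A, B, C — 3 points.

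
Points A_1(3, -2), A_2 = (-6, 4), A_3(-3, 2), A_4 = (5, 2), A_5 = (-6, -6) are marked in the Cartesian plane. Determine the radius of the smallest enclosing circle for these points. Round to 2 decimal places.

6.91

By Welzl's lemma the MEC is supported by two points (diametrically opposite) or three points (on a circumcircle).
The minimum enclosing circle is determined by three boundary points: A_2, A_4, A_5.
Their circumcentre is (-27/22, -1) with r² = 23125/484.
The farthest remaining point A_1 is at distance² 9133/484 ≤ 23125/484.
r = √(23125/484) ≈ 6.91.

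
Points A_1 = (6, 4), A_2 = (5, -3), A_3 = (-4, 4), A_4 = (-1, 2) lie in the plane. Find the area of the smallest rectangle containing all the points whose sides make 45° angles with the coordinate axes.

80

In coordinates u = x + y, v = x − y the rectangle is axis-aligned; the map (x,y)→(u,v) scales areas by 2.
u-values: 10, 2, 0, 1; range = 10 − 0 = 10.
v-values: 2, 8, -8, -3; range = 8 − (-8) = 16.
Area = (10 × 16) / 2 = 80.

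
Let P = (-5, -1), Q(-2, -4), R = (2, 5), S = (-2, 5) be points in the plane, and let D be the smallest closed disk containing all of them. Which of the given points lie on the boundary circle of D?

P, Q, R

By Welzl's lemma the MEC is supported by two points (diametrically opposite) or three points (on a circumcircle).
The minimum enclosing circle is determined by three boundary points: P, Q, R.
Their circumcentre is (-9/26, 17/26) with r² = 8245/338.
The farthest remaining point S is at distance² 7309/338 ≤ 8245/338.
The points at distance exactly r from the centre are P, Q, R — 3 points.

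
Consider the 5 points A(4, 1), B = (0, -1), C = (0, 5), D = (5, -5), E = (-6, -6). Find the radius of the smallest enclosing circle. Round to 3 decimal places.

A smallest enclosing disk is always determined by at most three of the input points on its boundary.
The minimum enclosing circle is determined by three boundary points: C, D, E.
Their circumcentre is (-39/46, -77/46) with r² = 47885/1058.
The farthest remaining point A is at distance² 32429/1058 ≤ 47885/1058.
r = √(47885/1058) ≈ 6.728.

6.728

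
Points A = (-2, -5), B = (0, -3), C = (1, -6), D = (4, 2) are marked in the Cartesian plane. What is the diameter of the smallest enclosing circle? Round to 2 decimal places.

The farthest pair is A–D with squared distance 85. The circle on this segment as diameter has centre (1, -1.5) and r² = 85/4 = 21.25.
Check B: distance² to centre = 3.25 ≤ 21.25, so it lies inside.
All remaining points lie in this disk, and no smaller disk contains both endpoints, so this is the minimum enclosing circle.
Diameter = 2r = 2√(21.25) ≈ 9.22.

9.22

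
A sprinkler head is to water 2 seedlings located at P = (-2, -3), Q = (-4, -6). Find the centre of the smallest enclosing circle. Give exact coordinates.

(-3, -4.5)

The smallest circle enclosing two points has them as diameter endpoints.
Centre = midpoint = (-3, -4.5); r² = |PQ|²/4 = 13/4 = 3.25.
Centre = (-3, -4.5).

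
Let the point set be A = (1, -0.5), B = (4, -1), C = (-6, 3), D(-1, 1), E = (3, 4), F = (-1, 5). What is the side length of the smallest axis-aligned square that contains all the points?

The bounding box has width 10 and height 6.
An axis-aligned square enclosing the set must have side ≥ max(width, height).
So the minimum side is max(10, 6) = 10.

10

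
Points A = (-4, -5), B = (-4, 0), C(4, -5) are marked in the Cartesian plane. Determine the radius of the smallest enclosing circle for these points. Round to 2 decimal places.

Side lengths²: AB² = 25, AC² = 64, BC² = 89.
Since BC² = 89 ≥ 64 + 25 = 89, the angle opposite BC is not acute, so the smallest enclosing circle has BC as diameter.
Centre = midpoint of BC = (0, -2.5), r² = 89/4 = 22.25.
r = √(22.25) ≈ 4.72.

4.72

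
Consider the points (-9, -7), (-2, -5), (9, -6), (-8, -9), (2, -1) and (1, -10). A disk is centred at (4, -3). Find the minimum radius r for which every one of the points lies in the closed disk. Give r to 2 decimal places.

13.60

The required radius is the distance from (4, -3) to the farthest point.
Squared distances: 185, 40, 34, 180, 8, 58.
Maximum is 185, attained at (-9, -7).
r = √185 ≈ 13.60.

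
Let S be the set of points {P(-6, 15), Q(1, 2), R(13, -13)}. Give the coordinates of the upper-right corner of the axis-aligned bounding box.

(13, 15)

x-range [-6, 13], y-range [-13, 15].
The upper-right corner is (13, 15).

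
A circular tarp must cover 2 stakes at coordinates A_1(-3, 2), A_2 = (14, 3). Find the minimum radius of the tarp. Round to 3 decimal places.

8.515

The smallest circle enclosing two points has them as diameter endpoints.
Centre = midpoint = (5.5, 2.5); r² = |A_1A_2|²/4 = 290/4 = 72.5.
r = √(72.5) ≈ 8.515.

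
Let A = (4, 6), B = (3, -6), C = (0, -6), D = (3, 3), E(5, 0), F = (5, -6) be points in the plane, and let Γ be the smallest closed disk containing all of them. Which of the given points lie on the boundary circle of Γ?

A smallest enclosing disk is always determined by at most three of the input points on its boundary.
The minimum enclosing circle is determined by three boundary points: A, C, F.
Their circumcentre is (2.5, -1/6) with r² = 725/18.
The farthest remaining point B is at distance² 617/18 ≤ 725/18.
The points at distance exactly r from the centre are A, C, F — 3 points.

A, C, F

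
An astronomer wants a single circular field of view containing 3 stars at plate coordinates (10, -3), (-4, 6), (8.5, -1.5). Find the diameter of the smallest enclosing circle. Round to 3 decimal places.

16.643

Call the three points A, B, C in the order given.
Side lengths²: AB² = 277, AC² = 4.5, BC² = 212.5.
Since AB² = 277 ≥ 212.5 + 4.5 = 217, the angle opposite AB is not acute, so the smallest enclosing circle has AB as diameter.
Centre = midpoint of AB = (3, 1.5), r² = 277/4 = 69.25.
Diameter = 2r = 2√(69.25) ≈ 16.643.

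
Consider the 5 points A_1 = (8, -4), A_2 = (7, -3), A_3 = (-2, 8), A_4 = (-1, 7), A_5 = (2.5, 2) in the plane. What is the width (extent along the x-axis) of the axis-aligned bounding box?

max x = 8, min x = -2, so width = 10.

10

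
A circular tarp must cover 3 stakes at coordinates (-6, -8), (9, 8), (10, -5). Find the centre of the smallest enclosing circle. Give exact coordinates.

Call the three points A, B, C in the order given.
Side lengths²: AB² = 481, AC² = 265, BC² = 170.
Since AB² = 481 ≥ 265 + 170 = 435, the angle opposite AB is not acute, so the smallest enclosing circle has AB as diameter.
Centre = midpoint of AB = (1.5, 0), r² = 481/4 = 120.25.
Centre = (1.5, 0).

(1.5, 0)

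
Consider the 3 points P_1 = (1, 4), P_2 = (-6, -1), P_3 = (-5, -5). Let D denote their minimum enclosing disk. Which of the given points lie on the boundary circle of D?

P_1, P_3

Side lengths²: P_1P_2² = 74, P_1P_3² = 117, P_2P_3² = 17.
Since P_1P_3² = 117 ≥ 74 + 17 = 91, the angle opposite P_1P_3 is not acute, so the smallest enclosing circle has P_1P_3 as diameter.
Centre = midpoint of P_1P_3 = (-2, -0.5), r² = 117/4 = 29.25.
The points at distance exactly r from the centre are P_1, P_3 — 2 points.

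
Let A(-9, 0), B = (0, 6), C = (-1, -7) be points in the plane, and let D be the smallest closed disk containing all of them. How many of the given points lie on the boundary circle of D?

3

Side lengths²: AB² = 117, AC² = 113, BC² = 170.
Since BC² = 170 < 117 + 113 = 230, the triangle is acute, so the smallest enclosing circle is the circumcircle.
Circumcentre = (-167/74, -27/74), r² = 124865/2738.
The points at distance exactly r from the centre are A, B, C — 3 points.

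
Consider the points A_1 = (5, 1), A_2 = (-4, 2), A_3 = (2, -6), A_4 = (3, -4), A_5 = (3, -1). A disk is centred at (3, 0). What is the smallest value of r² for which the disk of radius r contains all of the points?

53

The required radius is the distance from (3, 0) to the farthest point.
Squared distances: 5, 53, 37, 16, 1.
Maximum is 53, attained at A_2.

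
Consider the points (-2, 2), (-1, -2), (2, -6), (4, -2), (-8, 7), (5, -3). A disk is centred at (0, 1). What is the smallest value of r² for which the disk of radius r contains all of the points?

100

The required radius is the distance from (0, 1) to the farthest point.
Squared distances: 5, 10, 53, 25, 100, 41.
Maximum is 100, attained at (-8, 7).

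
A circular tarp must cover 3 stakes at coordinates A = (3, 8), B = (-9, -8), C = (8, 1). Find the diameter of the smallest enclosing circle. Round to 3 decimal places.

20.179

Side lengths²: AB² = 400, AC² = 74, BC² = 370.
Since AB² = 400 < 370 + 74 = 444, the triangle is acute, so the smallest enclosing circle is the circumcircle.
Circumcentre = (-79/41, -33/41), r² = 171125/1681.
Diameter = 2r = 2√(171125/1681) ≈ 20.179.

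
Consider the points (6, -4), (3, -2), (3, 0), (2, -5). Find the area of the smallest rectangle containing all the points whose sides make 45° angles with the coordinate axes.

In coordinates u = x + y, v = x − y the rectangle is axis-aligned; the map (x,y)→(u,v) scales areas by 2.
u-values: 2, 1, 3, -3; range = 3 − (-3) = 6.
v-values: 10, 5, 3, 7; range = 10 − 3 = 7.
Area = (6 × 7) / 2 = 21.

21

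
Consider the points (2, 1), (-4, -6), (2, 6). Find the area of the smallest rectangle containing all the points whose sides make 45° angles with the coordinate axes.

In coordinates u = x + y, v = x − y the rectangle is axis-aligned; the map (x,y)→(u,v) scales areas by 2.
u-values: 3, -10, 8; range = 8 − (-10) = 18.
v-values: 1, 2, -4; range = 2 − (-4) = 6.
Area = (18 × 6) / 2 = 54.

54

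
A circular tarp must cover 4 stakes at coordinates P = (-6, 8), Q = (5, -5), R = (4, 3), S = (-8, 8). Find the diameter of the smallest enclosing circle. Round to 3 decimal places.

18.385

A smallest enclosing disk is always determined by at most three of the input points on its boundary.
The farthest pair is Q–S with squared distance 338. The circle on this segment as diameter has centre (-1.5, 1.5) and r² = 338/4 = 84.5.
Check P: distance² to centre = 62.5 ≤ 84.5, so it lies inside.
All remaining points lie in this disk, and no smaller disk contains both endpoints, so this is the minimum enclosing circle.
Diameter = 2r = 2√(84.5) ≈ 18.385.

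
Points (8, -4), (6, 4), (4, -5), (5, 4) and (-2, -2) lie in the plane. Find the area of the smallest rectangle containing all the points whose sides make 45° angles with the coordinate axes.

In coordinates u = x + y, v = x − y the rectangle is axis-aligned; the map (x,y)→(u,v) scales areas by 2.
u-values: 4, 10, -1, 9, -4; range = 10 − (-4) = 14.
v-values: 12, 2, 9, 1, 0; range = 12 − 0 = 12.
Area = (14 × 12) / 2 = 84.

84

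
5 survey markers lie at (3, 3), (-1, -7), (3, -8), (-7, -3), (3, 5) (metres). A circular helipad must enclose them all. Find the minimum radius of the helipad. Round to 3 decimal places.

7.159

A smallest enclosing disk is always determined by at most three of the input points on its boundary.
The minimum enclosing circle is determined by three boundary points: (3, -8), (-7, -3), (3, 5).
Their circumcentre is (0, -1.5) with r² = 51.25.
The farthest remaining point (-1, -7) is at distance² 31.25 ≤ 51.25.
r = √(51.25) ≈ 7.159.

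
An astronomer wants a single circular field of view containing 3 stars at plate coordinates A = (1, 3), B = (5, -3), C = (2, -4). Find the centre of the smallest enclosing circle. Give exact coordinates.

(27/11, -4/11)

Side lengths²: AB² = 52, AC² = 50, BC² = 10.
Since AB² = 52 < 50 + 10 = 60, the triangle is acute, so the smallest enclosing circle is the circumcircle.
Circumcentre = (27/11, -4/11), r² = 1625/121.
Centre = (27/11, -4/11).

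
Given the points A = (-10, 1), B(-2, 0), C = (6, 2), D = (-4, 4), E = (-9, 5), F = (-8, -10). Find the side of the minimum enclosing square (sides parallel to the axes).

16

The bounding box has width 16 and height 15.
An axis-aligned square enclosing the set must have side ≥ max(width, height).
So the minimum side is max(16, 15) = 16.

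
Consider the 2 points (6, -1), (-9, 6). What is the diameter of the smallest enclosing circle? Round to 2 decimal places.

The smallest circle enclosing two points has them as diameter endpoints.
Centre = midpoint = (-1.5, 2.5); r² = |(6, -1)−(-9, 6)|²/4 = 274/4 = 68.5.
Diameter = 2r = 2√(68.5) ≈ 16.55.

16.55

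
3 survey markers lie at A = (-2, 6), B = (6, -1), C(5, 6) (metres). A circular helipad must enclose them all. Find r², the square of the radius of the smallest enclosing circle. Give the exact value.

Side lengths²: AB² = 113, AC² = 49, BC² = 50.
Since AB² = 113 ≥ 50 + 49 = 99, the angle opposite AB is not acute, so the smallest enclosing circle has AB as diameter.
Centre = midpoint of AB = (2, 2.5), r² = 113/4 = 28.25.

28.25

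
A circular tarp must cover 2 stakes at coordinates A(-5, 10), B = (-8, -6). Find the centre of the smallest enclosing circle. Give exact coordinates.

The smallest circle enclosing two points has them as diameter endpoints.
Centre = midpoint = (-6.5, 2); r² = |AB|²/4 = 265/4 = 66.25.
Centre = (-6.5, 2).

(-6.5, 2)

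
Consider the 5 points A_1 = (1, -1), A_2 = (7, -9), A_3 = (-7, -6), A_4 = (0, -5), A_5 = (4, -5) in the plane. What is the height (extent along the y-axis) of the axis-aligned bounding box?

8

max y = -1, min y = -9, so height = 8.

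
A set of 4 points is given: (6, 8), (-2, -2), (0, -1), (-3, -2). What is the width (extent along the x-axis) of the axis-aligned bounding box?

max x = 6, min x = -3, so width = 9.

9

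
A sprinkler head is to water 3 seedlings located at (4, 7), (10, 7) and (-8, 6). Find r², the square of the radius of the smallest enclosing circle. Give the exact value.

81.25

Call the three points A, B, C in the order given.
Side lengths²: AB² = 36, AC² = 145, BC² = 325.
Since BC² = 325 ≥ 145 + 36 = 181, the angle opposite BC is not acute, so the smallest enclosing circle has BC as diameter.
Centre = midpoint of BC = (1, 6.5), r² = 325/4 = 81.25.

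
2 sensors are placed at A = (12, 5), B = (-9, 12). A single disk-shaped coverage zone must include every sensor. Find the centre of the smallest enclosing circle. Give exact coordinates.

(1.5, 8.5)

The smallest circle enclosing two points has them as diameter endpoints.
Centre = midpoint = (1.5, 8.5); r² = |AB|²/4 = 490/4 = 122.5.
Centre = (1.5, 8.5).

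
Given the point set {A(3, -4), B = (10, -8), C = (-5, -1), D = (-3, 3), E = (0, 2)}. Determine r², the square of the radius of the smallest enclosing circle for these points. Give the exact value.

99325/1369

A smallest enclosing disk is always determined by at most three of the input points on its boundary.
The minimum enclosing circle is determined by three boundary points: B, C, D.
Their circumcentre is (124/37, -99/37) with r² = 99325/1369.
The farthest remaining point E is at distance² 45305/1369 ≤ 99325/1369.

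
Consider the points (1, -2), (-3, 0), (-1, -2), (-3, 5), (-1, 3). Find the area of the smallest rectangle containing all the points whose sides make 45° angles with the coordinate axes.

In coordinates u = x + y, v = x − y the rectangle is axis-aligned; the map (x,y)→(u,v) scales areas by 2.
u-values: -1, -3, -3, 2, 2; range = 2 − (-3) = 5.
v-values: 3, -3, 1, -8, -4; range = 3 − (-8) = 11.
Area = (5 × 11) / 2 = 27.5.

27.5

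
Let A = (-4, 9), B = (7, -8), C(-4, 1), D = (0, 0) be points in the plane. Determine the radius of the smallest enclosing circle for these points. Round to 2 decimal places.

10.12

The farthest pair is A–B with squared distance 410. The circle on this segment as diameter has centre (1.5, 0.5) and r² = 410/4 = 102.5.
Check C: distance² to centre = 30.5 ≤ 102.5, so it lies inside.
All remaining points lie in this disk, and no smaller disk contains both endpoints, so this is the minimum enclosing circle.
r = √(102.5) ≈ 10.12.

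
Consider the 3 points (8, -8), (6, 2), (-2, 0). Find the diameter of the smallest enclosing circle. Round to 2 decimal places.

12.82

Call the three points A, B, C in the order given.
Side lengths²: AB² = 104, AC² = 164, BC² = 68.
Since AC² = 164 < 104 + 68 = 172, the triangle is acute, so the smallest enclosing circle is the circumcircle.
Circumcentre = (67/21, -79/21), r² = 18122/441.
Diameter = 2r = 2√(18122/441) ≈ 12.82.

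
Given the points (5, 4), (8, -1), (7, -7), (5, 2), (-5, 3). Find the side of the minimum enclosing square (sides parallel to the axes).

The bounding box has width 13 and height 11.
An axis-aligned square enclosing the set must have side ≥ max(width, height).
So the minimum side is max(13, 11) = 13.

13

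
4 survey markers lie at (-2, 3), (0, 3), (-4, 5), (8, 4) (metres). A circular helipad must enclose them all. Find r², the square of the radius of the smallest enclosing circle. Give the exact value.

The farthest pair is (-4, 5)–(8, 4) with squared distance 145. The circle on this segment as diameter has centre (2, 4.5) and r² = 145/4 = 36.25.
Check (-2, 3): distance² to centre = 18.25 ≤ 36.25, so it lies inside.
All remaining points lie in this disk, and no smaller disk contains both endpoints, so this is the minimum enclosing circle.

36.25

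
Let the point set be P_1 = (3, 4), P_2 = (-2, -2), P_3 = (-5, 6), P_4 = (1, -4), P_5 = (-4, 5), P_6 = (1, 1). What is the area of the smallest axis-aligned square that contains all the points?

The bounding box has width 8 and height 10.
An axis-aligned square enclosing the set must have side ≥ max(width, height).
So the minimum side is max(8, 10) = 10.
Area = 10² = 100.

100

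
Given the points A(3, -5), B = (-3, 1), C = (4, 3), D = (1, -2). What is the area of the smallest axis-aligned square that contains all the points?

The bounding box has width 7 and height 8.
An axis-aligned square enclosing the set must have side ≥ max(width, height).
So the minimum side is max(7, 8) = 8.
Area = 8² = 64.

64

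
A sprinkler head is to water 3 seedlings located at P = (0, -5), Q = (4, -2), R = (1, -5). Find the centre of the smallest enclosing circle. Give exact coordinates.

Side lengths²: PQ² = 25, PR² = 1, QR² = 18.
Since PQ² = 25 ≥ 18 + 1 = 19, the angle opposite PQ is not acute, so the smallest enclosing circle has PQ as diameter.
Centre = midpoint of PQ = (2, -3.5), r² = 25/4 = 6.25.
Centre = (2, -3.5).

(2, -3.5)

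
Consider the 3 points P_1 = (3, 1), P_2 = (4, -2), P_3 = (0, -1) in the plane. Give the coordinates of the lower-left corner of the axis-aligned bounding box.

(0, -2)

x-range [0, 4], y-range [-2, 1].
The lower-left corner is (0, -2).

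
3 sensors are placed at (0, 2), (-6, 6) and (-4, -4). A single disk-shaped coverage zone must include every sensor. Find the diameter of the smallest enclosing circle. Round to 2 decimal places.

Call the three points A, B, C in the order given.
Side lengths²: AB² = 52, AC² = 52, BC² = 104.
Since BC² = 104 ≥ 52 + 52 = 104, the angle opposite BC is not acute, so the smallest enclosing circle has BC as diameter.
Centre = midpoint of BC = (-5, 1), r² = 104/4 = 26.
Diameter = 2r = 2√26 ≈ 10.20.

10.20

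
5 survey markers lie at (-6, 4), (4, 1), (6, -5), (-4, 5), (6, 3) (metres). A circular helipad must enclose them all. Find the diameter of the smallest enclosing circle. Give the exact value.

15

The minimum enclosing circle of a finite set is fixed by two of the points (as a diameter) or three (as a circumcircle).
The farthest pair is (-6, 4)–(6, -5) with squared distance 225. The circle on this segment as diameter has centre (0, -0.5) and r² = 225/4 = 56.25.
Check (4, 1): distance² to centre = 18.25 ≤ 56.25, so it lies inside.
All remaining points lie in this disk, and no smaller disk contains both endpoints, so this is the minimum enclosing circle.
Diameter = 2r = 2√(56.25) = 15.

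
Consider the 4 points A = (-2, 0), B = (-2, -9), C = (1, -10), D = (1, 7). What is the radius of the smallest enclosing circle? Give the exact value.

8.5

The minimum enclosing circle of a finite set is fixed by two of the points (as a diameter) or three (as a circumcircle).
The farthest pair is C–D with squared distance 289. The circle on this segment as diameter has centre (1, -1.5) and r² = 289/4 = 72.25.
Check A: distance² to centre = 11.25 ≤ 72.25, so it lies inside.
All remaining points lie in this disk, and no smaller disk contains both endpoints, so this is the minimum enclosing circle.
r = √(72.25) = 8.5.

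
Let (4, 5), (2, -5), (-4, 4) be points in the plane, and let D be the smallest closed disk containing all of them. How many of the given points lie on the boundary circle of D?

Call the three points A, B, C in the order given.
Side lengths²: AB² = 104, AC² = 65, BC² = 117.
Since BC² = 117 < 104 + 65 = 169, the triangle is acute, so the smallest enclosing circle is the circumcircle.
Circumcentre = (0.5, 0.5), r² = 32.5.
The points at distance exactly r from the centre are (4, 5), (2, -5), (-4, 4) — 3 points.

3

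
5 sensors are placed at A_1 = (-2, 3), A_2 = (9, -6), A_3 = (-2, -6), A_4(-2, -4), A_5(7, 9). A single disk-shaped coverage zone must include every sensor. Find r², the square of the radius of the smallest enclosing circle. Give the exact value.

The minimum enclosing circle of a finite set is fixed by two of the points (as a diameter) or three (as a circumcircle).
The minimum enclosing circle is determined by three boundary points: A_2, A_3, A_5.
Their circumcentre is (3.5, 0.9) with r² = 77.86.
The farthest remaining point A_4 is at distance² 54.26 ≤ 77.86.

77.86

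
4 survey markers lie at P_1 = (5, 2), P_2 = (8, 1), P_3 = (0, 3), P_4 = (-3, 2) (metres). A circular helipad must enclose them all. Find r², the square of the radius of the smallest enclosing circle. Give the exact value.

30.5

A smallest enclosing disk is always determined by at most three of the input points on its boundary.
The farthest pair is P_2–P_4 with squared distance 122. The circle on this segment as diameter has centre (2.5, 1.5) and r² = 122/4 = 30.5.
Check P_1: distance² to centre = 6.5 ≤ 30.5, so it lies inside.
All remaining points lie in this disk, and no smaller disk contains both endpoints, so this is the minimum enclosing circle.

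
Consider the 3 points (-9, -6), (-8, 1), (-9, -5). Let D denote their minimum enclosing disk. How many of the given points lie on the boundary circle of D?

2

Call the three points A, B, C in the order given.
Side lengths²: AB² = 50, AC² = 1, BC² = 37.
Since AB² = 50 ≥ 37 + 1 = 38, the angle opposite AB is not acute, so the smallest enclosing circle has AB as diameter.
Centre = midpoint of AB = (-8.5, -2.5), r² = 50/4 = 12.5.
The points at distance exactly r from the centre are (-9, -6), (-8, 1) — 2 points.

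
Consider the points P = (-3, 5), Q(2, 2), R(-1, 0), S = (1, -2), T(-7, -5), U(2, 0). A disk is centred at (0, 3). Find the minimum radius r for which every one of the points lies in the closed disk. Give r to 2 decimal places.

The required radius is the distance from (0, 3) to the farthest point.
Squared distances: 13, 5, 10, 26, 113, 13.
Maximum is 113, attained at T.
r = √113 ≈ 10.63.

10.63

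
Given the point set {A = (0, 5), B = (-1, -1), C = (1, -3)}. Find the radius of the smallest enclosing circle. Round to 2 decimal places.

Side lengths²: AB² = 37, AC² = 65, BC² = 8.
Since AC² = 65 ≥ 37 + 8 = 45, the angle opposite AC is not acute, so the smallest enclosing circle has AC as diameter.
Centre = midpoint of AC = (0.5, 1), r² = 65/4 = 16.25.
r = √(16.25) ≈ 4.03.

4.03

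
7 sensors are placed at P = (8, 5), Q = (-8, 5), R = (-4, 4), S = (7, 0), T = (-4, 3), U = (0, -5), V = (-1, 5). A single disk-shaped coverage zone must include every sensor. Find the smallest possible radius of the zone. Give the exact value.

The minimum enclosing circle is determined by three boundary points: P, Q, U.
Their circumcentre is (0, 3.2) with r² = 67.24.
The farthest remaining point S is at distance² 59.24 ≤ 67.24.
r = √(67.24) = 8.2.

8.2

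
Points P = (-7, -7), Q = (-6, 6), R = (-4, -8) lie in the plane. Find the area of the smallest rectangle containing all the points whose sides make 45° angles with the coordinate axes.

112

In coordinates u = x + y, v = x − y the rectangle is axis-aligned; the map (x,y)→(u,v) scales areas by 2.
u-values: -14, 0, -12; range = 0 − (-14) = 14.
v-values: 0, -12, 4; range = 4 − (-12) = 16.
Area = (14 × 16) / 2 = 112.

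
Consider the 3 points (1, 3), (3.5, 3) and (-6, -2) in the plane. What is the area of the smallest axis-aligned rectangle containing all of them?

47.5

x ranges over [-6, 3.5], width 9.5.
y ranges over [-2, 3], height 5.
Area = 9.5 × 5 = 47.5.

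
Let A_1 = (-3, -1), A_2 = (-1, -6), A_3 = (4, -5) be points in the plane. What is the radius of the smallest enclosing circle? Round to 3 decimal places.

Side lengths²: A_1A_2² = 29, A_1A_3² = 65, A_2A_3² = 26.
Since A_1A_3² = 65 ≥ 29 + 26 = 55, the angle opposite A_1A_3 is not acute, so the smallest enclosing circle has A_1A_3 as diameter.
Centre = midpoint of A_1A_3 = (0.5, -3), r² = 65/4 = 16.25.
r = √(16.25) ≈ 4.031.

4.031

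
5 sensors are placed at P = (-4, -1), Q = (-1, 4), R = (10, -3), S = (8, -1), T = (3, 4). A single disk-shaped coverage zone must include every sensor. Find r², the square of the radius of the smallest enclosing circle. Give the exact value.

By Welzl's lemma the MEC is supported by two points (diametrically opposite) or three points (on a circumcircle).
The minimum enclosing circle is determined by three boundary points: P, Q, R.
Their circumcentre is (115/38, -69/38) with r² = 36125/722.
The farthest remaining point T is at distance² 24421/722 ≤ 36125/722.

36125/722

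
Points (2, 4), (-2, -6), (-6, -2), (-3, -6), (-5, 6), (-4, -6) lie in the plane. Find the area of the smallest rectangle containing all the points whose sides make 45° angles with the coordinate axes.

In coordinates u = x + y, v = x − y the rectangle is axis-aligned; the map (x,y)→(u,v) scales areas by 2.
u-values: 6, -8, -8, -9, 1, -10; range = 6 − (-10) = 16.
v-values: -2, 4, -4, 3, -11, 2; range = 4 − (-11) = 15.
Area = (16 × 15) / 2 = 120.

120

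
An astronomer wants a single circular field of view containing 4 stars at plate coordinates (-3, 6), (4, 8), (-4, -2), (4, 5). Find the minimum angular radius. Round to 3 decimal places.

6.403

A smallest enclosing disk is always determined by at most three of the input points on its boundary.
The farthest pair is (4, 8)–(-4, -2) with squared distance 164. The circle on this segment as diameter has centre (0, 3) and r² = 164/4 = 41.
Check (-3, 6): distance² to centre = 18 ≤ 41, so it lies inside.
All remaining points lie in this disk, and no smaller disk contains both endpoints, so this is the minimum enclosing circle.
r = √41 ≈ 6.403.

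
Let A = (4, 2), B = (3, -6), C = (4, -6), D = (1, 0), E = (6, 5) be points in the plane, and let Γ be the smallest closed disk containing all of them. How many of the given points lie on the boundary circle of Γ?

By Welzl's lemma the MEC is supported by two points (diametrically opposite) or three points (on a circumcircle).
The farthest pair is B–E with squared distance 130. The circle on this segment as diameter has centre (4.5, -0.5) and r² = 130/4 = 32.5.
Check A: distance² to centre = 6.5 ≤ 32.5, so it lies inside.
All remaining points lie in this disk, and no smaller disk contains both endpoints, so this is the minimum enclosing circle.
The points at distance exactly r from the centre are B, E — 2 points.

2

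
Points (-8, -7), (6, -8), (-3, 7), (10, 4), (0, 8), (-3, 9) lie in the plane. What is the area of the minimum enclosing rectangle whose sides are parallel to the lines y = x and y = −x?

377

In coordinates u = x + y, v = x − y the rectangle is axis-aligned; the map (x,y)→(u,v) scales areas by 2.
u-values: -15, -2, 4, 14, 8, 6; range = 14 − (-15) = 29.
v-values: -1, 14, -10, 6, -8, -12; range = 14 − (-12) = 26.
Area = (29 × 26) / 2 = 377.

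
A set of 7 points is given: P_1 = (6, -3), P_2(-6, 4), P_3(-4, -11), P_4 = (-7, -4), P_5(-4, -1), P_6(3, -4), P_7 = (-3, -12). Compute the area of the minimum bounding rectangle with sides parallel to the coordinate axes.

x ranges over [-7, 6], width 13.
y ranges over [-12, 4], height 16.
Area = 13 × 16 = 208.

208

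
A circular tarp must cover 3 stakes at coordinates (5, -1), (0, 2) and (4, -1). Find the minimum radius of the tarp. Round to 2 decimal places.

2.92

Call the three points A, B, C in the order given.
Side lengths²: AB² = 34, AC² = 1, BC² = 25.
Since AB² = 34 ≥ 25 + 1 = 26, the angle opposite AB is not acute, so the smallest enclosing circle has AB as diameter.
Centre = midpoint of AB = (2.5, 0.5), r² = 34/4 = 8.5.
r = √(8.5) ≈ 2.92.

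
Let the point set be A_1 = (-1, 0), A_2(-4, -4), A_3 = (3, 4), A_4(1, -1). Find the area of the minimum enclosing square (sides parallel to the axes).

64

The bounding box has width 7 and height 8.
An axis-aligned square enclosing the set must have side ≥ max(width, height).
So the minimum side is max(7, 8) = 8.
Area = 8² = 64.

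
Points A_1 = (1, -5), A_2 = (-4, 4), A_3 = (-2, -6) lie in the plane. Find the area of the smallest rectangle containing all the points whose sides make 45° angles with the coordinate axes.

56

In coordinates u = x + y, v = x − y the rectangle is axis-aligned; the map (x,y)→(u,v) scales areas by 2.
u-values: -4, 0, -8; range = 0 − (-8) = 8.
v-values: 6, -8, 4; range = 6 − (-8) = 14.
Area = (8 × 14) / 2 = 56.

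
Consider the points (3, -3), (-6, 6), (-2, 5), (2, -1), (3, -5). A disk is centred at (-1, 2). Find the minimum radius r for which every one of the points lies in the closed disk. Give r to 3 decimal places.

The required radius is the distance from (-1, 2) to the farthest point.
Squared distances: 41, 41, 10, 18, 65.
Maximum is 65, attained at (3, -5).
r = √65 ≈ 8.062.

8.062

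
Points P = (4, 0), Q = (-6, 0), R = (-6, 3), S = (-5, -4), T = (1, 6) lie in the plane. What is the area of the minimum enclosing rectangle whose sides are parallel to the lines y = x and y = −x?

104

In coordinates u = x + y, v = x − y the rectangle is axis-aligned; the map (x,y)→(u,v) scales areas by 2.
u-values: 4, -6, -3, -9, 7; range = 7 − (-9) = 16.
v-values: 4, -6, -9, -1, -5; range = 4 − (-9) = 13.
Area = (16 × 13) / 2 = 104.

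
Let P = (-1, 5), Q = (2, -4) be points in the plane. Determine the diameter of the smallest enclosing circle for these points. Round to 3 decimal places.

The smallest circle enclosing two points has them as diameter endpoints.
Centre = midpoint = (0.5, 0.5); r² = |PQ|²/4 = 90/4 = 22.5.
Diameter = 2r = 2√(22.5) ≈ 9.487.

9.487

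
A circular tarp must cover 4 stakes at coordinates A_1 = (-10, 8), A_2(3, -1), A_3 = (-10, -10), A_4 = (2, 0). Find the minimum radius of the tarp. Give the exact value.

125/13

A smallest enclosing disk is always determined by at most three of the input points on its boundary.
The minimum enclosing circle is determined by three boundary points: A_1, A_2, A_3.
Their circumcentre is (-86/13, -1) with r² = 15625/169.
The farthest remaining point A_4 is at distance² 12713/169 ≤ 15625/169.
r = √(15625/169) = 125/13.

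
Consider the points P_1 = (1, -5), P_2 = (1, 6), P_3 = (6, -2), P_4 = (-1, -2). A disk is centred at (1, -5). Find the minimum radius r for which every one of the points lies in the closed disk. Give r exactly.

11

The required radius is the distance from (1, -5) to the farthest point.
Squared distances: 0, 121, 34, 13.
Maximum is 121, attained at P_2.
r = √121 = 11.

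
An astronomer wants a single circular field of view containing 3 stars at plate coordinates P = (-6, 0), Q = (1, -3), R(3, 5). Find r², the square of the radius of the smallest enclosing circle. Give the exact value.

Side lengths²: PQ² = 58, PR² = 106, QR² = 68.
Since PR² = 106 < 68 + 58 = 126, the triangle is acute, so the smallest enclosing circle is the circumcircle.
Circumcentre = (-34/31, 55/31), r² = 26129/961.

26129/961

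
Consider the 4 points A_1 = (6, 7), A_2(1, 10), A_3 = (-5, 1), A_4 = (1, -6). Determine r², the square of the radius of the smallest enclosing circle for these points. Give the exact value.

64

The minimum enclosing circle of a finite set is fixed by two of the points (as a diameter) or three (as a circumcircle).
The farthest pair is A_2–A_4 with squared distance 256. The circle on this segment as diameter has centre (1, 2) and r² = 256/4 = 64.
Check A_1: distance² to centre = 50 ≤ 64, so it lies inside.
All remaining points lie in this disk, and no smaller disk contains both endpoints, so this is the minimum enclosing circle.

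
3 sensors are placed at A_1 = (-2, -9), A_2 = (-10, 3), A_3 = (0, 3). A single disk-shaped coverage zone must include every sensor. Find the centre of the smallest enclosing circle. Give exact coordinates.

(-5, -7/3)

Side lengths²: A_1A_2² = 208, A_1A_3² = 148, A_2A_3² = 100.
Since A_1A_2² = 208 < 148 + 100 = 248, the triangle is acute, so the smallest enclosing circle is the circumcircle.
Circumcentre = (-5, -7/3), r² = 481/9.
Centre = (-5, -7/3).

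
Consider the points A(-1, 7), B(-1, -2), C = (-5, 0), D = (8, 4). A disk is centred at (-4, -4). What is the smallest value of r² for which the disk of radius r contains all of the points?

The required radius is the distance from (-4, -4) to the farthest point.
Squared distances: 130, 13, 17, 208.
Maximum is 208, attained at D.

208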